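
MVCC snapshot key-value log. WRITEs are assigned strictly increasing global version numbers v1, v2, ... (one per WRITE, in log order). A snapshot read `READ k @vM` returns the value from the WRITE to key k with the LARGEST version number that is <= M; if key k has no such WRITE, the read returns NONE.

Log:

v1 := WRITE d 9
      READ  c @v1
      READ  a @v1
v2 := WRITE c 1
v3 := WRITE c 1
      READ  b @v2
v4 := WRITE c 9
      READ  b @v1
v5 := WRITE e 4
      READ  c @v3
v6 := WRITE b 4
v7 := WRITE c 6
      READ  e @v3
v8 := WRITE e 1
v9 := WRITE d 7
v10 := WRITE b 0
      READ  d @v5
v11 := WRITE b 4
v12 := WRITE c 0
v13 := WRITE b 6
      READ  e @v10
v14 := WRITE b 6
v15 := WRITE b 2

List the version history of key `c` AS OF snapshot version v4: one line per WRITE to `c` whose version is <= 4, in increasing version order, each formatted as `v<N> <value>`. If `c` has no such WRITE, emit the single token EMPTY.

Scan writes for key=c with version <= 4:
  v1 WRITE d 9 -> skip
  v2 WRITE c 1 -> keep
  v3 WRITE c 1 -> keep
  v4 WRITE c 9 -> keep
  v5 WRITE e 4 -> skip
  v6 WRITE b 4 -> skip
  v7 WRITE c 6 -> drop (> snap)
  v8 WRITE e 1 -> skip
  v9 WRITE d 7 -> skip
  v10 WRITE b 0 -> skip
  v11 WRITE b 4 -> skip
  v12 WRITE c 0 -> drop (> snap)
  v13 WRITE b 6 -> skip
  v14 WRITE b 6 -> skip
  v15 WRITE b 2 -> skip
Collected: [(2, 1), (3, 1), (4, 9)]

Answer: v2 1
v3 1
v4 9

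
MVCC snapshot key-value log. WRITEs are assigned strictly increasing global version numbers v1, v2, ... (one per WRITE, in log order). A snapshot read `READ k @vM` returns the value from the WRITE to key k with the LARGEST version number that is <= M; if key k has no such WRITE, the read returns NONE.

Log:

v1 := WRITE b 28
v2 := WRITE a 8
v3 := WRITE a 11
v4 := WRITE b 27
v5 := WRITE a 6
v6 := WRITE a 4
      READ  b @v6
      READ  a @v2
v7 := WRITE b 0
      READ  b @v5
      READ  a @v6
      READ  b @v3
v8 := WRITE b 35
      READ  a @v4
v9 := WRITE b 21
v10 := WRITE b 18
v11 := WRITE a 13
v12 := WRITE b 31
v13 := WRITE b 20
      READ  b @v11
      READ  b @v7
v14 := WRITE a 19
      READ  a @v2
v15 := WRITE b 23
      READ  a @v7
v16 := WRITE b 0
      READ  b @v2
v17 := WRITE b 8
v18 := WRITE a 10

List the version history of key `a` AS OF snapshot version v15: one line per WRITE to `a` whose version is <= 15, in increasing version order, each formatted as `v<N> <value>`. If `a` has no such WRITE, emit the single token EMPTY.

Scan writes for key=a with version <= 15:
  v1 WRITE b 28 -> skip
  v2 WRITE a 8 -> keep
  v3 WRITE a 11 -> keep
  v4 WRITE b 27 -> skip
  v5 WRITE a 6 -> keep
  v6 WRITE a 4 -> keep
  v7 WRITE b 0 -> skip
  v8 WRITE b 35 -> skip
  v9 WRITE b 21 -> skip
  v10 WRITE b 18 -> skip
  v11 WRITE a 13 -> keep
  v12 WRITE b 31 -> skip
  v13 WRITE b 20 -> skip
  v14 WRITE a 19 -> keep
  v15 WRITE b 23 -> skip
  v16 WRITE b 0 -> skip
  v17 WRITE b 8 -> skip
  v18 WRITE a 10 -> drop (> snap)
Collected: [(2, 8), (3, 11), (5, 6), (6, 4), (11, 13), (14, 19)]

Answer: v2 8
v3 11
v5 6
v6 4
v11 13
v14 19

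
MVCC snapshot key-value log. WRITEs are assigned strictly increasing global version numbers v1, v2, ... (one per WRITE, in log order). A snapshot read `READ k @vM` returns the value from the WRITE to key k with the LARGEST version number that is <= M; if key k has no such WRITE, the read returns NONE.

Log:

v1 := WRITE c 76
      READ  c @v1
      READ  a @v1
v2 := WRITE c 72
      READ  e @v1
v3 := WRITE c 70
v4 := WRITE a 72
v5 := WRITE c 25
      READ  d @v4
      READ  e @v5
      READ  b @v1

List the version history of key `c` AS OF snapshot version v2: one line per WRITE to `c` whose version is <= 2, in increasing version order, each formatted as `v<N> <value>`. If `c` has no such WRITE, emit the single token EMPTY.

Answer: v1 76
v2 72

Derivation:
Scan writes for key=c with version <= 2:
  v1 WRITE c 76 -> keep
  v2 WRITE c 72 -> keep
  v3 WRITE c 70 -> drop (> snap)
  v4 WRITE a 72 -> skip
  v5 WRITE c 25 -> drop (> snap)
Collected: [(1, 76), (2, 72)]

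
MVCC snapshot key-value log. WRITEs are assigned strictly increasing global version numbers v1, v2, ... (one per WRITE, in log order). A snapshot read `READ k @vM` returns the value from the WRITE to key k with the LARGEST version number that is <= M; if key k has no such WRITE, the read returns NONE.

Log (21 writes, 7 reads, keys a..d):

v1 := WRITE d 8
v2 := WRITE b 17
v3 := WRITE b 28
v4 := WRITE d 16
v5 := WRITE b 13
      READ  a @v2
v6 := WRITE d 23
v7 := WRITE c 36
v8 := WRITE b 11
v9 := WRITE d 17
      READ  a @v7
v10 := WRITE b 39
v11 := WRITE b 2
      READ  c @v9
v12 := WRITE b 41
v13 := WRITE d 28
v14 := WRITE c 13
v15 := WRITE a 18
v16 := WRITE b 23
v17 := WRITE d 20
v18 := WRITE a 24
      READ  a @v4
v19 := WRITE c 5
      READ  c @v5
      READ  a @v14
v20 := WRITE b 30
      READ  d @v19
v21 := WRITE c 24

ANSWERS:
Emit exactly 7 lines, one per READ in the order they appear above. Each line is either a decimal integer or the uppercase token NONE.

v1: WRITE d=8  (d history now [(1, 8)])
v2: WRITE b=17  (b history now [(2, 17)])
v3: WRITE b=28  (b history now [(2, 17), (3, 28)])
v4: WRITE d=16  (d history now [(1, 8), (4, 16)])
v5: WRITE b=13  (b history now [(2, 17), (3, 28), (5, 13)])
READ a @v2: history=[] -> no version <= 2 -> NONE
v6: WRITE d=23  (d history now [(1, 8), (4, 16), (6, 23)])
v7: WRITE c=36  (c history now [(7, 36)])
v8: WRITE b=11  (b history now [(2, 17), (3, 28), (5, 13), (8, 11)])
v9: WRITE d=17  (d history now [(1, 8), (4, 16), (6, 23), (9, 17)])
READ a @v7: history=[] -> no version <= 7 -> NONE
v10: WRITE b=39  (b history now [(2, 17), (3, 28), (5, 13), (8, 11), (10, 39)])
v11: WRITE b=2  (b history now [(2, 17), (3, 28), (5, 13), (8, 11), (10, 39), (11, 2)])
READ c @v9: history=[(7, 36)] -> pick v7 -> 36
v12: WRITE b=41  (b history now [(2, 17), (3, 28), (5, 13), (8, 11), (10, 39), (11, 2), (12, 41)])
v13: WRITE d=28  (d history now [(1, 8), (4, 16), (6, 23), (9, 17), (13, 28)])
v14: WRITE c=13  (c history now [(7, 36), (14, 13)])
v15: WRITE a=18  (a history now [(15, 18)])
v16: WRITE b=23  (b history now [(2, 17), (3, 28), (5, 13), (8, 11), (10, 39), (11, 2), (12, 41), (16, 23)])
v17: WRITE d=20  (d history now [(1, 8), (4, 16), (6, 23), (9, 17), (13, 28), (17, 20)])
v18: WRITE a=24  (a history now [(15, 18), (18, 24)])
READ a @v4: history=[(15, 18), (18, 24)] -> no version <= 4 -> NONE
v19: WRITE c=5  (c history now [(7, 36), (14, 13), (19, 5)])
READ c @v5: history=[(7, 36), (14, 13), (19, 5)] -> no version <= 5 -> NONE
READ a @v14: history=[(15, 18), (18, 24)] -> no version <= 14 -> NONE
v20: WRITE b=30  (b history now [(2, 17), (3, 28), (5, 13), (8, 11), (10, 39), (11, 2), (12, 41), (16, 23), (20, 30)])
READ d @v19: history=[(1, 8), (4, 16), (6, 23), (9, 17), (13, 28), (17, 20)] -> pick v17 -> 20
v21: WRITE c=24  (c history now [(7, 36), (14, 13), (19, 5), (21, 24)])

Answer: NONE
NONE
36
NONE
NONE
NONE
20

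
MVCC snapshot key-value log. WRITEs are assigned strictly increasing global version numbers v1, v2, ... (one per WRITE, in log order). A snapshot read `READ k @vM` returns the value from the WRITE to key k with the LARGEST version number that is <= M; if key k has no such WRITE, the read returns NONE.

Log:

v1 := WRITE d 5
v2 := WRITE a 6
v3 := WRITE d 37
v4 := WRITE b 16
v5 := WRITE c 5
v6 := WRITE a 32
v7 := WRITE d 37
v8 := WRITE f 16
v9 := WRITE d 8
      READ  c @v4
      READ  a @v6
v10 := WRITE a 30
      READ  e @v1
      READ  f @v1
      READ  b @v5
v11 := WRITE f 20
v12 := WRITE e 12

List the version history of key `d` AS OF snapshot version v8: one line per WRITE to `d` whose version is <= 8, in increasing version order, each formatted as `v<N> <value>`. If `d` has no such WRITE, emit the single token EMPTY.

Answer: v1 5
v3 37
v7 37

Derivation:
Scan writes for key=d with version <= 8:
  v1 WRITE d 5 -> keep
  v2 WRITE a 6 -> skip
  v3 WRITE d 37 -> keep
  v4 WRITE b 16 -> skip
  v5 WRITE c 5 -> skip
  v6 WRITE a 32 -> skip
  v7 WRITE d 37 -> keep
  v8 WRITE f 16 -> skip
  v9 WRITE d 8 -> drop (> snap)
  v10 WRITE a 30 -> skip
  v11 WRITE f 20 -> skip
  v12 WRITE e 12 -> skip
Collected: [(1, 5), (3, 37), (7, 37)]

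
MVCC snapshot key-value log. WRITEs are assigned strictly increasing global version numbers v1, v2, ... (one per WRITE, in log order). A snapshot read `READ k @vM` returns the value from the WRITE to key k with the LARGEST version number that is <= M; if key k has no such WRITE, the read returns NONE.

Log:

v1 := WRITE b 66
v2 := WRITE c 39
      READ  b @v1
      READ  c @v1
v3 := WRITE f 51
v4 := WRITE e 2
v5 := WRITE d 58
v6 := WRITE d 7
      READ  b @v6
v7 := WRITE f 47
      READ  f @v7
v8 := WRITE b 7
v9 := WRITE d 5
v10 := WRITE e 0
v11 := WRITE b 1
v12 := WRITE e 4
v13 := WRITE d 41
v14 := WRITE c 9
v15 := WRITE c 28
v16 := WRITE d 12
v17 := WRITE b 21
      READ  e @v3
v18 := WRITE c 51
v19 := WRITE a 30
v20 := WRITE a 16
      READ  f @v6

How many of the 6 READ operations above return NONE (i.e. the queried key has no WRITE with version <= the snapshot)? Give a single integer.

Answer: 2

Derivation:
v1: WRITE b=66  (b history now [(1, 66)])
v2: WRITE c=39  (c history now [(2, 39)])
READ b @v1: history=[(1, 66)] -> pick v1 -> 66
READ c @v1: history=[(2, 39)] -> no version <= 1 -> NONE
v3: WRITE f=51  (f history now [(3, 51)])
v4: WRITE e=2  (e history now [(4, 2)])
v5: WRITE d=58  (d history now [(5, 58)])
v6: WRITE d=7  (d history now [(5, 58), (6, 7)])
READ b @v6: history=[(1, 66)] -> pick v1 -> 66
v7: WRITE f=47  (f history now [(3, 51), (7, 47)])
READ f @v7: history=[(3, 51), (7, 47)] -> pick v7 -> 47
v8: WRITE b=7  (b history now [(1, 66), (8, 7)])
v9: WRITE d=5  (d history now [(5, 58), (6, 7), (9, 5)])
v10: WRITE e=0  (e history now [(4, 2), (10, 0)])
v11: WRITE b=1  (b history now [(1, 66), (8, 7), (11, 1)])
v12: WRITE e=4  (e history now [(4, 2), (10, 0), (12, 4)])
v13: WRITE d=41  (d history now [(5, 58), (6, 7), (9, 5), (13, 41)])
v14: WRITE c=9  (c history now [(2, 39), (14, 9)])
v15: WRITE c=28  (c history now [(2, 39), (14, 9), (15, 28)])
v16: WRITE d=12  (d history now [(5, 58), (6, 7), (9, 5), (13, 41), (16, 12)])
v17: WRITE b=21  (b history now [(1, 66), (8, 7), (11, 1), (17, 21)])
READ e @v3: history=[(4, 2), (10, 0), (12, 4)] -> no version <= 3 -> NONE
v18: WRITE c=51  (c history now [(2, 39), (14, 9), (15, 28), (18, 51)])
v19: WRITE a=30  (a history now [(19, 30)])
v20: WRITE a=16  (a history now [(19, 30), (20, 16)])
READ f @v6: history=[(3, 51), (7, 47)] -> pick v3 -> 51
Read results in order: ['66', 'NONE', '66', '47', 'NONE', '51']
NONE count = 2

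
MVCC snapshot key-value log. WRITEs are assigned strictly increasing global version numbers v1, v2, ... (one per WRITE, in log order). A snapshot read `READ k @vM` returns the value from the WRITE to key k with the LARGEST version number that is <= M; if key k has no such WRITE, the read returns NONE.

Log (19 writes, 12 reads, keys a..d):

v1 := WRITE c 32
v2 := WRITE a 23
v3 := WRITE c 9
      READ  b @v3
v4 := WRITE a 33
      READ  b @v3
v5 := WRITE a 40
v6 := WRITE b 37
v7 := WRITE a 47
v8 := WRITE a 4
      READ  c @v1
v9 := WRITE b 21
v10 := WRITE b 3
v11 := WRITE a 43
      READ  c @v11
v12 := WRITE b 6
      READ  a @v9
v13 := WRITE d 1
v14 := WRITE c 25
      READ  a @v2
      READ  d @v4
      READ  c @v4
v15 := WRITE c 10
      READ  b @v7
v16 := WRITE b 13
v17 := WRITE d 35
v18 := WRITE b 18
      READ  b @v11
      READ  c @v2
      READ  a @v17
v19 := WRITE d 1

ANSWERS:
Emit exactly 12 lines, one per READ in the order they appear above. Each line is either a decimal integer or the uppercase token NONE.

Answer: NONE
NONE
32
9
4
23
NONE
9
37
3
32
43

Derivation:
v1: WRITE c=32  (c history now [(1, 32)])
v2: WRITE a=23  (a history now [(2, 23)])
v3: WRITE c=9  (c history now [(1, 32), (3, 9)])
READ b @v3: history=[] -> no version <= 3 -> NONE
v4: WRITE a=33  (a history now [(2, 23), (4, 33)])
READ b @v3: history=[] -> no version <= 3 -> NONE
v5: WRITE a=40  (a history now [(2, 23), (4, 33), (5, 40)])
v6: WRITE b=37  (b history now [(6, 37)])
v7: WRITE a=47  (a history now [(2, 23), (4, 33), (5, 40), (7, 47)])
v8: WRITE a=4  (a history now [(2, 23), (4, 33), (5, 40), (7, 47), (8, 4)])
READ c @v1: history=[(1, 32), (3, 9)] -> pick v1 -> 32
v9: WRITE b=21  (b history now [(6, 37), (9, 21)])
v10: WRITE b=3  (b history now [(6, 37), (9, 21), (10, 3)])
v11: WRITE a=43  (a history now [(2, 23), (4, 33), (5, 40), (7, 47), (8, 4), (11, 43)])
READ c @v11: history=[(1, 32), (3, 9)] -> pick v3 -> 9
v12: WRITE b=6  (b history now [(6, 37), (9, 21), (10, 3), (12, 6)])
READ a @v9: history=[(2, 23), (4, 33), (5, 40), (7, 47), (8, 4), (11, 43)] -> pick v8 -> 4
v13: WRITE d=1  (d history now [(13, 1)])
v14: WRITE c=25  (c history now [(1, 32), (3, 9), (14, 25)])
READ a @v2: history=[(2, 23), (4, 33), (5, 40), (7, 47), (8, 4), (11, 43)] -> pick v2 -> 23
READ d @v4: history=[(13, 1)] -> no version <= 4 -> NONE
READ c @v4: history=[(1, 32), (3, 9), (14, 25)] -> pick v3 -> 9
v15: WRITE c=10  (c history now [(1, 32), (3, 9), (14, 25), (15, 10)])
READ b @v7: history=[(6, 37), (9, 21), (10, 3), (12, 6)] -> pick v6 -> 37
v16: WRITE b=13  (b history now [(6, 37), (9, 21), (10, 3), (12, 6), (16, 13)])
v17: WRITE d=35  (d history now [(13, 1), (17, 35)])
v18: WRITE b=18  (b history now [(6, 37), (9, 21), (10, 3), (12, 6), (16, 13), (18, 18)])
READ b @v11: history=[(6, 37), (9, 21), (10, 3), (12, 6), (16, 13), (18, 18)] -> pick v10 -> 3
READ c @v2: history=[(1, 32), (3, 9), (14, 25), (15, 10)] -> pick v1 -> 32
READ a @v17: history=[(2, 23), (4, 33), (5, 40), (7, 47), (8, 4), (11, 43)] -> pick v11 -> 43
v19: WRITE d=1  (d history now [(13, 1), (17, 35), (19, 1)])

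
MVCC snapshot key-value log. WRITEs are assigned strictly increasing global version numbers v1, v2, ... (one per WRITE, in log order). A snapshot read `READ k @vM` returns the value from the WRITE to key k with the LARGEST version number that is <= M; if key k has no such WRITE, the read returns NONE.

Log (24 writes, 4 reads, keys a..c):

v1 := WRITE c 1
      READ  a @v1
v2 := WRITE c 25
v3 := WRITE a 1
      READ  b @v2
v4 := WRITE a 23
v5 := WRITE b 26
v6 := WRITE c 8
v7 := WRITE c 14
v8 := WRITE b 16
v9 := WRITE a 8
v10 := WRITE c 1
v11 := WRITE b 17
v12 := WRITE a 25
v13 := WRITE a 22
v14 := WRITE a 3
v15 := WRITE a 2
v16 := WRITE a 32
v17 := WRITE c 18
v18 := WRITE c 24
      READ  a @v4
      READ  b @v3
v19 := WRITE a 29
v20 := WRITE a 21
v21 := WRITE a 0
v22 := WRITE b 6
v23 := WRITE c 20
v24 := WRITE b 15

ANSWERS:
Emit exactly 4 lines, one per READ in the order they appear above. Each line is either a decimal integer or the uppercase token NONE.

Answer: NONE
NONE
23
NONE

Derivation:
v1: WRITE c=1  (c history now [(1, 1)])
READ a @v1: history=[] -> no version <= 1 -> NONE
v2: WRITE c=25  (c history now [(1, 1), (2, 25)])
v3: WRITE a=1  (a history now [(3, 1)])
READ b @v2: history=[] -> no version <= 2 -> NONE
v4: WRITE a=23  (a history now [(3, 1), (4, 23)])
v5: WRITE b=26  (b history now [(5, 26)])
v6: WRITE c=8  (c history now [(1, 1), (2, 25), (6, 8)])
v7: WRITE c=14  (c history now [(1, 1), (2, 25), (6, 8), (7, 14)])
v8: WRITE b=16  (b history now [(5, 26), (8, 16)])
v9: WRITE a=8  (a history now [(3, 1), (4, 23), (9, 8)])
v10: WRITE c=1  (c history now [(1, 1), (2, 25), (6, 8), (7, 14), (10, 1)])
v11: WRITE b=17  (b history now [(5, 26), (8, 16), (11, 17)])
v12: WRITE a=25  (a history now [(3, 1), (4, 23), (9, 8), (12, 25)])
v13: WRITE a=22  (a history now [(3, 1), (4, 23), (9, 8), (12, 25), (13, 22)])
v14: WRITE a=3  (a history now [(3, 1), (4, 23), (9, 8), (12, 25), (13, 22), (14, 3)])
v15: WRITE a=2  (a history now [(3, 1), (4, 23), (9, 8), (12, 25), (13, 22), (14, 3), (15, 2)])
v16: WRITE a=32  (a history now [(3, 1), (4, 23), (9, 8), (12, 25), (13, 22), (14, 3), (15, 2), (16, 32)])
v17: WRITE c=18  (c history now [(1, 1), (2, 25), (6, 8), (7, 14), (10, 1), (17, 18)])
v18: WRITE c=24  (c history now [(1, 1), (2, 25), (6, 8), (7, 14), (10, 1), (17, 18), (18, 24)])
READ a @v4: history=[(3, 1), (4, 23), (9, 8), (12, 25), (13, 22), (14, 3), (15, 2), (16, 32)] -> pick v4 -> 23
READ b @v3: history=[(5, 26), (8, 16), (11, 17)] -> no version <= 3 -> NONE
v19: WRITE a=29  (a history now [(3, 1), (4, 23), (9, 8), (12, 25), (13, 22), (14, 3), (15, 2), (16, 32), (19, 29)])
v20: WRITE a=21  (a history now [(3, 1), (4, 23), (9, 8), (12, 25), (13, 22), (14, 3), (15, 2), (16, 32), (19, 29), (20, 21)])
v21: WRITE a=0  (a history now [(3, 1), (4, 23), (9, 8), (12, 25), (13, 22), (14, 3), (15, 2), (16, 32), (19, 29), (20, 21), (21, 0)])
v22: WRITE b=6  (b history now [(5, 26), (8, 16), (11, 17), (22, 6)])
v23: WRITE c=20  (c history now [(1, 1), (2, 25), (6, 8), (7, 14), (10, 1), (17, 18), (18, 24), (23, 20)])
v24: WRITE b=15  (b history now [(5, 26), (8, 16), (11, 17), (22, 6), (24, 15)])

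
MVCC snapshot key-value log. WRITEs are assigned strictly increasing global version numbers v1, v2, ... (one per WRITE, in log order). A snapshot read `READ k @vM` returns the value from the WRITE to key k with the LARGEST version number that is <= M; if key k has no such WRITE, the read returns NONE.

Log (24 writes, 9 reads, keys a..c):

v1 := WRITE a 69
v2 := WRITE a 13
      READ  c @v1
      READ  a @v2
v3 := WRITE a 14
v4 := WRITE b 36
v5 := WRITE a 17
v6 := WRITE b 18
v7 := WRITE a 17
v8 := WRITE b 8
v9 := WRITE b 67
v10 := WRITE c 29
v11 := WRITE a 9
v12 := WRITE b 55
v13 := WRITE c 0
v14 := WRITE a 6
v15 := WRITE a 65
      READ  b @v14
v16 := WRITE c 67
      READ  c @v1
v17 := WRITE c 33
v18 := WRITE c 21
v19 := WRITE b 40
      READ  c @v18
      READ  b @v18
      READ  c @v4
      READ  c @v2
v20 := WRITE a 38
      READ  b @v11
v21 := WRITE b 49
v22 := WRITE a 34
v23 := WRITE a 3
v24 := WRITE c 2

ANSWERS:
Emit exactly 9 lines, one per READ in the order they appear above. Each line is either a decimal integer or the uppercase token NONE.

Answer: NONE
13
55
NONE
21
55
NONE
NONE
67

Derivation:
v1: WRITE a=69  (a history now [(1, 69)])
v2: WRITE a=13  (a history now [(1, 69), (2, 13)])
READ c @v1: history=[] -> no version <= 1 -> NONE
READ a @v2: history=[(1, 69), (2, 13)] -> pick v2 -> 13
v3: WRITE a=14  (a history now [(1, 69), (2, 13), (3, 14)])
v4: WRITE b=36  (b history now [(4, 36)])
v5: WRITE a=17  (a history now [(1, 69), (2, 13), (3, 14), (5, 17)])
v6: WRITE b=18  (b history now [(4, 36), (6, 18)])
v7: WRITE a=17  (a history now [(1, 69), (2, 13), (3, 14), (5, 17), (7, 17)])
v8: WRITE b=8  (b history now [(4, 36), (6, 18), (8, 8)])
v9: WRITE b=67  (b history now [(4, 36), (6, 18), (8, 8), (9, 67)])
v10: WRITE c=29  (c history now [(10, 29)])
v11: WRITE a=9  (a history now [(1, 69), (2, 13), (3, 14), (5, 17), (7, 17), (11, 9)])
v12: WRITE b=55  (b history now [(4, 36), (6, 18), (8, 8), (9, 67), (12, 55)])
v13: WRITE c=0  (c history now [(10, 29), (13, 0)])
v14: WRITE a=6  (a history now [(1, 69), (2, 13), (3, 14), (5, 17), (7, 17), (11, 9), (14, 6)])
v15: WRITE a=65  (a history now [(1, 69), (2, 13), (3, 14), (5, 17), (7, 17), (11, 9), (14, 6), (15, 65)])
READ b @v14: history=[(4, 36), (6, 18), (8, 8), (9, 67), (12, 55)] -> pick v12 -> 55
v16: WRITE c=67  (c history now [(10, 29), (13, 0), (16, 67)])
READ c @v1: history=[(10, 29), (13, 0), (16, 67)] -> no version <= 1 -> NONE
v17: WRITE c=33  (c history now [(10, 29), (13, 0), (16, 67), (17, 33)])
v18: WRITE c=21  (c history now [(10, 29), (13, 0), (16, 67), (17, 33), (18, 21)])
v19: WRITE b=40  (b history now [(4, 36), (6, 18), (8, 8), (9, 67), (12, 55), (19, 40)])
READ c @v18: history=[(10, 29), (13, 0), (16, 67), (17, 33), (18, 21)] -> pick v18 -> 21
READ b @v18: history=[(4, 36), (6, 18), (8, 8), (9, 67), (12, 55), (19, 40)] -> pick v12 -> 55
READ c @v4: history=[(10, 29), (13, 0), (16, 67), (17, 33), (18, 21)] -> no version <= 4 -> NONE
READ c @v2: history=[(10, 29), (13, 0), (16, 67), (17, 33), (18, 21)] -> no version <= 2 -> NONE
v20: WRITE a=38  (a history now [(1, 69), (2, 13), (3, 14), (5, 17), (7, 17), (11, 9), (14, 6), (15, 65), (20, 38)])
READ b @v11: history=[(4, 36), (6, 18), (8, 8), (9, 67), (12, 55), (19, 40)] -> pick v9 -> 67
v21: WRITE b=49  (b history now [(4, 36), (6, 18), (8, 8), (9, 67), (12, 55), (19, 40), (21, 49)])
v22: WRITE a=34  (a history now [(1, 69), (2, 13), (3, 14), (5, 17), (7, 17), (11, 9), (14, 6), (15, 65), (20, 38), (22, 34)])
v23: WRITE a=3  (a history now [(1, 69), (2, 13), (3, 14), (5, 17), (7, 17), (11, 9), (14, 6), (15, 65), (20, 38), (22, 34), (23, 3)])
v24: WRITE c=2  (c history now [(10, 29), (13, 0), (16, 67), (17, 33), (18, 21), (24, 2)])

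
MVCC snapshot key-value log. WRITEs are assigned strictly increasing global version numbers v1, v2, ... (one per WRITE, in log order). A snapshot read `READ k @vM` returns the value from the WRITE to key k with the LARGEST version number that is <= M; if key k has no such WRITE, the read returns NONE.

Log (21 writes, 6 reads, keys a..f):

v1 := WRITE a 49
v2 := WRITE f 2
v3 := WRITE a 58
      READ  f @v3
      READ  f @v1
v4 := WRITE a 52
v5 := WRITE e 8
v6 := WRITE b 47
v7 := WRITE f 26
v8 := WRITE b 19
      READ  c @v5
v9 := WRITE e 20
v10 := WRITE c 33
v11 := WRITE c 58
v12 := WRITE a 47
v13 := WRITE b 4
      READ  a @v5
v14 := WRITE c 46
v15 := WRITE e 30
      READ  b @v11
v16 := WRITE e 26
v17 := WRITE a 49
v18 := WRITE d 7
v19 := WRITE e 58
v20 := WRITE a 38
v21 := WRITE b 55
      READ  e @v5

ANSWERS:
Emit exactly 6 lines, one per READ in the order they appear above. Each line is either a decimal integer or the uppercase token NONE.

Answer: 2
NONE
NONE
52
19
8

Derivation:
v1: WRITE a=49  (a history now [(1, 49)])
v2: WRITE f=2  (f history now [(2, 2)])
v3: WRITE a=58  (a history now [(1, 49), (3, 58)])
READ f @v3: history=[(2, 2)] -> pick v2 -> 2
READ f @v1: history=[(2, 2)] -> no version <= 1 -> NONE
v4: WRITE a=52  (a history now [(1, 49), (3, 58), (4, 52)])
v5: WRITE e=8  (e history now [(5, 8)])
v6: WRITE b=47  (b history now [(6, 47)])
v7: WRITE f=26  (f history now [(2, 2), (7, 26)])
v8: WRITE b=19  (b history now [(6, 47), (8, 19)])
READ c @v5: history=[] -> no version <= 5 -> NONE
v9: WRITE e=20  (e history now [(5, 8), (9, 20)])
v10: WRITE c=33  (c history now [(10, 33)])
v11: WRITE c=58  (c history now [(10, 33), (11, 58)])
v12: WRITE a=47  (a history now [(1, 49), (3, 58), (4, 52), (12, 47)])
v13: WRITE b=4  (b history now [(6, 47), (8, 19), (13, 4)])
READ a @v5: history=[(1, 49), (3, 58), (4, 52), (12, 47)] -> pick v4 -> 52
v14: WRITE c=46  (c history now [(10, 33), (11, 58), (14, 46)])
v15: WRITE e=30  (e history now [(5, 8), (9, 20), (15, 30)])
READ b @v11: history=[(6, 47), (8, 19), (13, 4)] -> pick v8 -> 19
v16: WRITE e=26  (e history now [(5, 8), (9, 20), (15, 30), (16, 26)])
v17: WRITE a=49  (a history now [(1, 49), (3, 58), (4, 52), (12, 47), (17, 49)])
v18: WRITE d=7  (d history now [(18, 7)])
v19: WRITE e=58  (e history now [(5, 8), (9, 20), (15, 30), (16, 26), (19, 58)])
v20: WRITE a=38  (a history now [(1, 49), (3, 58), (4, 52), (12, 47), (17, 49), (20, 38)])
v21: WRITE b=55  (b history now [(6, 47), (8, 19), (13, 4), (21, 55)])
READ e @v5: history=[(5, 8), (9, 20), (15, 30), (16, 26), (19, 58)] -> pick v5 -> 8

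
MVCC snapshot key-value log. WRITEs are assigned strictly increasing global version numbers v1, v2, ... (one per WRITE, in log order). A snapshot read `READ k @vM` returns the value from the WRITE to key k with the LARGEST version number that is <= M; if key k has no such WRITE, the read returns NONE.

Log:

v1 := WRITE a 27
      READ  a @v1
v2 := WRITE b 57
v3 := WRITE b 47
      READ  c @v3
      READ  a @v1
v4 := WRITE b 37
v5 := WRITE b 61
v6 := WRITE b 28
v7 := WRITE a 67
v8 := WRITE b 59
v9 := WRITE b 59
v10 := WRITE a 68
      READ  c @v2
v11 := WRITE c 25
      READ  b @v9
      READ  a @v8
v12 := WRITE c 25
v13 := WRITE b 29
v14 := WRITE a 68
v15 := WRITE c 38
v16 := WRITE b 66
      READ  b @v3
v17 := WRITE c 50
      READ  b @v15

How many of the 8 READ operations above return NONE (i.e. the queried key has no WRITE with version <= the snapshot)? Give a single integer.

v1: WRITE a=27  (a history now [(1, 27)])
READ a @v1: history=[(1, 27)] -> pick v1 -> 27
v2: WRITE b=57  (b history now [(2, 57)])
v3: WRITE b=47  (b history now [(2, 57), (3, 47)])
READ c @v3: history=[] -> no version <= 3 -> NONE
READ a @v1: history=[(1, 27)] -> pick v1 -> 27
v4: WRITE b=37  (b history now [(2, 57), (3, 47), (4, 37)])
v5: WRITE b=61  (b history now [(2, 57), (3, 47), (4, 37), (5, 61)])
v6: WRITE b=28  (b history now [(2, 57), (3, 47), (4, 37), (5, 61), (6, 28)])
v7: WRITE a=67  (a history now [(1, 27), (7, 67)])
v8: WRITE b=59  (b history now [(2, 57), (3, 47), (4, 37), (5, 61), (6, 28), (8, 59)])
v9: WRITE b=59  (b history now [(2, 57), (3, 47), (4, 37), (5, 61), (6, 28), (8, 59), (9, 59)])
v10: WRITE a=68  (a history now [(1, 27), (7, 67), (10, 68)])
READ c @v2: history=[] -> no version <= 2 -> NONE
v11: WRITE c=25  (c history now [(11, 25)])
READ b @v9: history=[(2, 57), (3, 47), (4, 37), (5, 61), (6, 28), (8, 59), (9, 59)] -> pick v9 -> 59
READ a @v8: history=[(1, 27), (7, 67), (10, 68)] -> pick v7 -> 67
v12: WRITE c=25  (c history now [(11, 25), (12, 25)])
v13: WRITE b=29  (b history now [(2, 57), (3, 47), (4, 37), (5, 61), (6, 28), (8, 59), (9, 59), (13, 29)])
v14: WRITE a=68  (a history now [(1, 27), (7, 67), (10, 68), (14, 68)])
v15: WRITE c=38  (c history now [(11, 25), (12, 25), (15, 38)])
v16: WRITE b=66  (b history now [(2, 57), (3, 47), (4, 37), (5, 61), (6, 28), (8, 59), (9, 59), (13, 29), (16, 66)])
READ b @v3: history=[(2, 57), (3, 47), (4, 37), (5, 61), (6, 28), (8, 59), (9, 59), (13, 29), (16, 66)] -> pick v3 -> 47
v17: WRITE c=50  (c history now [(11, 25), (12, 25), (15, 38), (17, 50)])
READ b @v15: history=[(2, 57), (3, 47), (4, 37), (5, 61), (6, 28), (8, 59), (9, 59), (13, 29), (16, 66)] -> pick v13 -> 29
Read results in order: ['27', 'NONE', '27', 'NONE', '59', '67', '47', '29']
NONE count = 2

Answer: 2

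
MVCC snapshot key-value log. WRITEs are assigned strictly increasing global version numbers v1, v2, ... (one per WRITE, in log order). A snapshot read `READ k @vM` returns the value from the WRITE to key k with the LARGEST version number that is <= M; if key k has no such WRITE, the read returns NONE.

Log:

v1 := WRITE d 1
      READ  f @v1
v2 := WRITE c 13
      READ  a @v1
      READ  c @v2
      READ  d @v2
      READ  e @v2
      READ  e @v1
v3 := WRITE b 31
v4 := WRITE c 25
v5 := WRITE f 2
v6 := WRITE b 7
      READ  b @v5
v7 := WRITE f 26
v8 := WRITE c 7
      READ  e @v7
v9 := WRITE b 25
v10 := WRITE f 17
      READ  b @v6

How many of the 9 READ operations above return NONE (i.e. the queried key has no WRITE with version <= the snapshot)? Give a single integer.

Answer: 5

Derivation:
v1: WRITE d=1  (d history now [(1, 1)])
READ f @v1: history=[] -> no version <= 1 -> NONE
v2: WRITE c=13  (c history now [(2, 13)])
READ a @v1: history=[] -> no version <= 1 -> NONE
READ c @v2: history=[(2, 13)] -> pick v2 -> 13
READ d @v2: history=[(1, 1)] -> pick v1 -> 1
READ e @v2: history=[] -> no version <= 2 -> NONE
READ e @v1: history=[] -> no version <= 1 -> NONE
v3: WRITE b=31  (b history now [(3, 31)])
v4: WRITE c=25  (c history now [(2, 13), (4, 25)])
v5: WRITE f=2  (f history now [(5, 2)])
v6: WRITE b=7  (b history now [(3, 31), (6, 7)])
READ b @v5: history=[(3, 31), (6, 7)] -> pick v3 -> 31
v7: WRITE f=26  (f history now [(5, 2), (7, 26)])
v8: WRITE c=7  (c history now [(2, 13), (4, 25), (8, 7)])
READ e @v7: history=[] -> no version <= 7 -> NONE
v9: WRITE b=25  (b history now [(3, 31), (6, 7), (9, 25)])
v10: WRITE f=17  (f history now [(5, 2), (7, 26), (10, 17)])
READ b @v6: history=[(3, 31), (6, 7), (9, 25)] -> pick v6 -> 7
Read results in order: ['NONE', 'NONE', '13', '1', 'NONE', 'NONE', '31', 'NONE', '7']
NONE count = 5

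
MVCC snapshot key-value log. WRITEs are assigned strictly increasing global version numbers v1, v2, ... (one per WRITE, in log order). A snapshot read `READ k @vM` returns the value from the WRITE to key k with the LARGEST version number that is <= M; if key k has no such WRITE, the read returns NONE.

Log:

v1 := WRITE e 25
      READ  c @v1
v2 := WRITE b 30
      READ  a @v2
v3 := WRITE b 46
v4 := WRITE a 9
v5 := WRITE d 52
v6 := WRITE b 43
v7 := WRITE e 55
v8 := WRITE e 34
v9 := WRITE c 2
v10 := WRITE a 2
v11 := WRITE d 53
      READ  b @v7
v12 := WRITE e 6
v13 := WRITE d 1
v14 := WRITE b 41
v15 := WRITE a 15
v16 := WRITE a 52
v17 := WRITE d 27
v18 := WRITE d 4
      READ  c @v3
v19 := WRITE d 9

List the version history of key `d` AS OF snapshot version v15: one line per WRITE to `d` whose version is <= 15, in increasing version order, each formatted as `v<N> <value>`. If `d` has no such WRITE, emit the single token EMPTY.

Answer: v5 52
v11 53
v13 1

Derivation:
Scan writes for key=d with version <= 15:
  v1 WRITE e 25 -> skip
  v2 WRITE b 30 -> skip
  v3 WRITE b 46 -> skip
  v4 WRITE a 9 -> skip
  v5 WRITE d 52 -> keep
  v6 WRITE b 43 -> skip
  v7 WRITE e 55 -> skip
  v8 WRITE e 34 -> skip
  v9 WRITE c 2 -> skip
  v10 WRITE a 2 -> skip
  v11 WRITE d 53 -> keep
  v12 WRITE e 6 -> skip
  v13 WRITE d 1 -> keep
  v14 WRITE b 41 -> skip
  v15 WRITE a 15 -> skip
  v16 WRITE a 52 -> skip
  v17 WRITE d 27 -> drop (> snap)
  v18 WRITE d 4 -> drop (> snap)
  v19 WRITE d 9 -> drop (> snap)
Collected: [(5, 52), (11, 53), (13, 1)]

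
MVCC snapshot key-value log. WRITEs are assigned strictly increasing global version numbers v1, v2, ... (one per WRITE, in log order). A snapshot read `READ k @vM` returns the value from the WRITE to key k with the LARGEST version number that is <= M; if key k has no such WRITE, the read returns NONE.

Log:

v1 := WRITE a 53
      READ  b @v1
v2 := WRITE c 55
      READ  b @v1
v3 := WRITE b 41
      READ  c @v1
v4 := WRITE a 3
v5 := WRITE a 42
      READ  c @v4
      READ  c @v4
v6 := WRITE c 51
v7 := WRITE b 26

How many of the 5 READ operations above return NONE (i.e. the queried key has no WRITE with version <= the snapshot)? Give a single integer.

v1: WRITE a=53  (a history now [(1, 53)])
READ b @v1: history=[] -> no version <= 1 -> NONE
v2: WRITE c=55  (c history now [(2, 55)])
READ b @v1: history=[] -> no version <= 1 -> NONE
v3: WRITE b=41  (b history now [(3, 41)])
READ c @v1: history=[(2, 55)] -> no version <= 1 -> NONE
v4: WRITE a=3  (a history now [(1, 53), (4, 3)])
v5: WRITE a=42  (a history now [(1, 53), (4, 3), (5, 42)])
READ c @v4: history=[(2, 55)] -> pick v2 -> 55
READ c @v4: history=[(2, 55)] -> pick v2 -> 55
v6: WRITE c=51  (c history now [(2, 55), (6, 51)])
v7: WRITE b=26  (b history now [(3, 41), (7, 26)])
Read results in order: ['NONE', 'NONE', 'NONE', '55', '55']
NONE count = 3

Answer: 3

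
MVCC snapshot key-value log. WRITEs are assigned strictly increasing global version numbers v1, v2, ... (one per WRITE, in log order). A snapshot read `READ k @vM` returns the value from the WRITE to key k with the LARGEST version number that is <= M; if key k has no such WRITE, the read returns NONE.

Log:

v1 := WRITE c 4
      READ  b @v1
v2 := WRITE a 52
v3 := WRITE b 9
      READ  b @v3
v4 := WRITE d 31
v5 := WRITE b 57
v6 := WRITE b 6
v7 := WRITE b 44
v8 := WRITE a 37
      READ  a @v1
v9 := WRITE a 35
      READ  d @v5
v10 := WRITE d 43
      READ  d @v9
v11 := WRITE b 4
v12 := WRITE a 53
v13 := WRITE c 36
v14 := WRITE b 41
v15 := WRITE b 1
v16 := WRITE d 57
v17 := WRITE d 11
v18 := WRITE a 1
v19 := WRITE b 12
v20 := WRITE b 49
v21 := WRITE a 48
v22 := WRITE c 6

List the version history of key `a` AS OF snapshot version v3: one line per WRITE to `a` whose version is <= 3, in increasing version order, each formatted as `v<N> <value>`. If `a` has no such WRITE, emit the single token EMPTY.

Scan writes for key=a with version <= 3:
  v1 WRITE c 4 -> skip
  v2 WRITE a 52 -> keep
  v3 WRITE b 9 -> skip
  v4 WRITE d 31 -> skip
  v5 WRITE b 57 -> skip
  v6 WRITE b 6 -> skip
  v7 WRITE b 44 -> skip
  v8 WRITE a 37 -> drop (> snap)
  v9 WRITE a 35 -> drop (> snap)
  v10 WRITE d 43 -> skip
  v11 WRITE b 4 -> skip
  v12 WRITE a 53 -> drop (> snap)
  v13 WRITE c 36 -> skip
  v14 WRITE b 41 -> skip
  v15 WRITE b 1 -> skip
  v16 WRITE d 57 -> skip
  v17 WRITE d 11 -> skip
  v18 WRITE a 1 -> drop (> snap)
  v19 WRITE b 12 -> skip
  v20 WRITE b 49 -> skip
  v21 WRITE a 48 -> drop (> snap)
  v22 WRITE c 6 -> skip
Collected: [(2, 52)]

Answer: v2 52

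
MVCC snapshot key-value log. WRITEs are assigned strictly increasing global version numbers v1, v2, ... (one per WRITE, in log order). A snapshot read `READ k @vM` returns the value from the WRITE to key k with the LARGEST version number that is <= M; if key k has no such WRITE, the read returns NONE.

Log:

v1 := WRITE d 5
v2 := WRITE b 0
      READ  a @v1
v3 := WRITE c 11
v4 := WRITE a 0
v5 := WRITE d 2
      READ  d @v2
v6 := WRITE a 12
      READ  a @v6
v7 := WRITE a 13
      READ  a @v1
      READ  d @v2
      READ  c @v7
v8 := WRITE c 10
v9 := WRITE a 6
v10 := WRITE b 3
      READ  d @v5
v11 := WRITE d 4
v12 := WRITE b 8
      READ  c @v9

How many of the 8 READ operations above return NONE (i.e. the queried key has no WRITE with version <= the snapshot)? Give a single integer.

Answer: 2

Derivation:
v1: WRITE d=5  (d history now [(1, 5)])
v2: WRITE b=0  (b history now [(2, 0)])
READ a @v1: history=[] -> no version <= 1 -> NONE
v3: WRITE c=11  (c history now [(3, 11)])
v4: WRITE a=0  (a history now [(4, 0)])
v5: WRITE d=2  (d history now [(1, 5), (5, 2)])
READ d @v2: history=[(1, 5), (5, 2)] -> pick v1 -> 5
v6: WRITE a=12  (a history now [(4, 0), (6, 12)])
READ a @v6: history=[(4, 0), (6, 12)] -> pick v6 -> 12
v7: WRITE a=13  (a history now [(4, 0), (6, 12), (7, 13)])
READ a @v1: history=[(4, 0), (6, 12), (7, 13)] -> no version <= 1 -> NONE
READ d @v2: history=[(1, 5), (5, 2)] -> pick v1 -> 5
READ c @v7: history=[(3, 11)] -> pick v3 -> 11
v8: WRITE c=10  (c history now [(3, 11), (8, 10)])
v9: WRITE a=6  (a history now [(4, 0), (6, 12), (7, 13), (9, 6)])
v10: WRITE b=3  (b history now [(2, 0), (10, 3)])
READ d @v5: history=[(1, 5), (5, 2)] -> pick v5 -> 2
v11: WRITE d=4  (d history now [(1, 5), (5, 2), (11, 4)])
v12: WRITE b=8  (b history now [(2, 0), (10, 3), (12, 8)])
READ c @v9: history=[(3, 11), (8, 10)] -> pick v8 -> 10
Read results in order: ['NONE', '5', '12', 'NONE', '5', '11', '2', '10']
NONE count = 2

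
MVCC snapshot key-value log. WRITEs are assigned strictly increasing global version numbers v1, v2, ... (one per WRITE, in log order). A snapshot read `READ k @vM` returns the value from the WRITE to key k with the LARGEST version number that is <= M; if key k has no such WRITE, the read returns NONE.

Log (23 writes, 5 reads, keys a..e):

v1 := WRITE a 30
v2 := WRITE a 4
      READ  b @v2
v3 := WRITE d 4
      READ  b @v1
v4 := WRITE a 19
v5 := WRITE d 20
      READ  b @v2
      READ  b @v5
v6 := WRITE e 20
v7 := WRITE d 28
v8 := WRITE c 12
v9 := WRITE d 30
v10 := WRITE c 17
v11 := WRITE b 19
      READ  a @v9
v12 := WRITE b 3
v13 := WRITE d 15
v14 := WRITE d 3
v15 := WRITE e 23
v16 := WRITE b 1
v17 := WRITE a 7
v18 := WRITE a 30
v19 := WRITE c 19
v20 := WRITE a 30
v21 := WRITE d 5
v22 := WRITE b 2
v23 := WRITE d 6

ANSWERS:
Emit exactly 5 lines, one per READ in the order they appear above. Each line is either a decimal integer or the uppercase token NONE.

v1: WRITE a=30  (a history now [(1, 30)])
v2: WRITE a=4  (a history now [(1, 30), (2, 4)])
READ b @v2: history=[] -> no version <= 2 -> NONE
v3: WRITE d=4  (d history now [(3, 4)])
READ b @v1: history=[] -> no version <= 1 -> NONE
v4: WRITE a=19  (a history now [(1, 30), (2, 4), (4, 19)])
v5: WRITE d=20  (d history now [(3, 4), (5, 20)])
READ b @v2: history=[] -> no version <= 2 -> NONE
READ b @v5: history=[] -> no version <= 5 -> NONE
v6: WRITE e=20  (e history now [(6, 20)])
v7: WRITE d=28  (d history now [(3, 4), (5, 20), (7, 28)])
v8: WRITE c=12  (c history now [(8, 12)])
v9: WRITE d=30  (d history now [(3, 4), (5, 20), (7, 28), (9, 30)])
v10: WRITE c=17  (c history now [(8, 12), (10, 17)])
v11: WRITE b=19  (b history now [(11, 19)])
READ a @v9: history=[(1, 30), (2, 4), (4, 19)] -> pick v4 -> 19
v12: WRITE b=3  (b history now [(11, 19), (12, 3)])
v13: WRITE d=15  (d history now [(3, 4), (5, 20), (7, 28), (9, 30), (13, 15)])
v14: WRITE d=3  (d history now [(3, 4), (5, 20), (7, 28), (9, 30), (13, 15), (14, 3)])
v15: WRITE e=23  (e history now [(6, 20), (15, 23)])
v16: WRITE b=1  (b history now [(11, 19), (12, 3), (16, 1)])
v17: WRITE a=7  (a history now [(1, 30), (2, 4), (4, 19), (17, 7)])
v18: WRITE a=30  (a history now [(1, 30), (2, 4), (4, 19), (17, 7), (18, 30)])
v19: WRITE c=19  (c history now [(8, 12), (10, 17), (19, 19)])
v20: WRITE a=30  (a history now [(1, 30), (2, 4), (4, 19), (17, 7), (18, 30), (20, 30)])
v21: WRITE d=5  (d history now [(3, 4), (5, 20), (7, 28), (9, 30), (13, 15), (14, 3), (21, 5)])
v22: WRITE b=2  (b history now [(11, 19), (12, 3), (16, 1), (22, 2)])
v23: WRITE d=6  (d history now [(3, 4), (5, 20), (7, 28), (9, 30), (13, 15), (14, 3), (21, 5), (23, 6)])

Answer: NONE
NONE
NONE
NONE
19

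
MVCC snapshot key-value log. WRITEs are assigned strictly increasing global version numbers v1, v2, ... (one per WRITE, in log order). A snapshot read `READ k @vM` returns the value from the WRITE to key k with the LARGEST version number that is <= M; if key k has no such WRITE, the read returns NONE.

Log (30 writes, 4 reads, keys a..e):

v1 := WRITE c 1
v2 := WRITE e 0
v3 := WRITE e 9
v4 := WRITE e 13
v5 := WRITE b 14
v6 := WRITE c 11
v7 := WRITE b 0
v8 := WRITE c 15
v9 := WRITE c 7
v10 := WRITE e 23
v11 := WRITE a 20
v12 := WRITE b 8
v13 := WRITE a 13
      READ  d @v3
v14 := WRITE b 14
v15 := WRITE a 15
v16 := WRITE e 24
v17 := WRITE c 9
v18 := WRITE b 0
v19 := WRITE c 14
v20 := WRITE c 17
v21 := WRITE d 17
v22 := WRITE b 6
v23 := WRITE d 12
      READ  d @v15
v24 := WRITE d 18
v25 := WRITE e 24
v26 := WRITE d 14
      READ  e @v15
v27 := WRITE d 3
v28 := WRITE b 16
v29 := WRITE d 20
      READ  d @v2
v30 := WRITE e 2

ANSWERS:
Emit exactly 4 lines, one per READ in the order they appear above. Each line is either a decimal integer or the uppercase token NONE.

v1: WRITE c=1  (c history now [(1, 1)])
v2: WRITE e=0  (e history now [(2, 0)])
v3: WRITE e=9  (e history now [(2, 0), (3, 9)])
v4: WRITE e=13  (e history now [(2, 0), (3, 9), (4, 13)])
v5: WRITE b=14  (b history now [(5, 14)])
v6: WRITE c=11  (c history now [(1, 1), (6, 11)])
v7: WRITE b=0  (b history now [(5, 14), (7, 0)])
v8: WRITE c=15  (c history now [(1, 1), (6, 11), (8, 15)])
v9: WRITE c=7  (c history now [(1, 1), (6, 11), (8, 15), (9, 7)])
v10: WRITE e=23  (e history now [(2, 0), (3, 9), (4, 13), (10, 23)])
v11: WRITE a=20  (a history now [(11, 20)])
v12: WRITE b=8  (b history now [(5, 14), (7, 0), (12, 8)])
v13: WRITE a=13  (a history now [(11, 20), (13, 13)])
READ d @v3: history=[] -> no version <= 3 -> NONE
v14: WRITE b=14  (b history now [(5, 14), (7, 0), (12, 8), (14, 14)])
v15: WRITE a=15  (a history now [(11, 20), (13, 13), (15, 15)])
v16: WRITE e=24  (e history now [(2, 0), (3, 9), (4, 13), (10, 23), (16, 24)])
v17: WRITE c=9  (c history now [(1, 1), (6, 11), (8, 15), (9, 7), (17, 9)])
v18: WRITE b=0  (b history now [(5, 14), (7, 0), (12, 8), (14, 14), (18, 0)])
v19: WRITE c=14  (c history now [(1, 1), (6, 11), (8, 15), (9, 7), (17, 9), (19, 14)])
v20: WRITE c=17  (c history now [(1, 1), (6, 11), (8, 15), (9, 7), (17, 9), (19, 14), (20, 17)])
v21: WRITE d=17  (d history now [(21, 17)])
v22: WRITE b=6  (b history now [(5, 14), (7, 0), (12, 8), (14, 14), (18, 0), (22, 6)])
v23: WRITE d=12  (d history now [(21, 17), (23, 12)])
READ d @v15: history=[(21, 17), (23, 12)] -> no version <= 15 -> NONE
v24: WRITE d=18  (d history now [(21, 17), (23, 12), (24, 18)])
v25: WRITE e=24  (e history now [(2, 0), (3, 9), (4, 13), (10, 23), (16, 24), (25, 24)])
v26: WRITE d=14  (d history now [(21, 17), (23, 12), (24, 18), (26, 14)])
READ e @v15: history=[(2, 0), (3, 9), (4, 13), (10, 23), (16, 24), (25, 24)] -> pick v10 -> 23
v27: WRITE d=3  (d history now [(21, 17), (23, 12), (24, 18), (26, 14), (27, 3)])
v28: WRITE b=16  (b history now [(5, 14), (7, 0), (12, 8), (14, 14), (18, 0), (22, 6), (28, 16)])
v29: WRITE d=20  (d history now [(21, 17), (23, 12), (24, 18), (26, 14), (27, 3), (29, 20)])
READ d @v2: history=[(21, 17), (23, 12), (24, 18), (26, 14), (27, 3), (29, 20)] -> no version <= 2 -> NONE
v30: WRITE e=2  (e history now [(2, 0), (3, 9), (4, 13), (10, 23), (16, 24), (25, 24), (30, 2)])

Answer: NONE
NONE
23
NONE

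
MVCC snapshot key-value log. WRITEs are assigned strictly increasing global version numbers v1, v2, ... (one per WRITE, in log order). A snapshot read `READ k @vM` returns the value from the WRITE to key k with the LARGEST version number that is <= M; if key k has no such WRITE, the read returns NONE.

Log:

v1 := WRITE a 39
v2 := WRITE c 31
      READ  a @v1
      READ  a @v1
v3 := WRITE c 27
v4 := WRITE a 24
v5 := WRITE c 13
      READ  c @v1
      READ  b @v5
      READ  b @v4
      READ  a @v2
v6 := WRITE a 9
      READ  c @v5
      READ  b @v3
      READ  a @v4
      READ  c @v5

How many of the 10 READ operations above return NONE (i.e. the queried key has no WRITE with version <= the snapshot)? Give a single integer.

v1: WRITE a=39  (a history now [(1, 39)])
v2: WRITE c=31  (c history now [(2, 31)])
READ a @v1: history=[(1, 39)] -> pick v1 -> 39
READ a @v1: history=[(1, 39)] -> pick v1 -> 39
v3: WRITE c=27  (c history now [(2, 31), (3, 27)])
v4: WRITE a=24  (a history now [(1, 39), (4, 24)])
v5: WRITE c=13  (c history now [(2, 31), (3, 27), (5, 13)])
READ c @v1: history=[(2, 31), (3, 27), (5, 13)] -> no version <= 1 -> NONE
READ b @v5: history=[] -> no version <= 5 -> NONE
READ b @v4: history=[] -> no version <= 4 -> NONE
READ a @v2: history=[(1, 39), (4, 24)] -> pick v1 -> 39
v6: WRITE a=9  (a history now [(1, 39), (4, 24), (6, 9)])
READ c @v5: history=[(2, 31), (3, 27), (5, 13)] -> pick v5 -> 13
READ b @v3: history=[] -> no version <= 3 -> NONE
READ a @v4: history=[(1, 39), (4, 24), (6, 9)] -> pick v4 -> 24
READ c @v5: history=[(2, 31), (3, 27), (5, 13)] -> pick v5 -> 13
Read results in order: ['39', '39', 'NONE', 'NONE', 'NONE', '39', '13', 'NONE', '24', '13']
NONE count = 4

Answer: 4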